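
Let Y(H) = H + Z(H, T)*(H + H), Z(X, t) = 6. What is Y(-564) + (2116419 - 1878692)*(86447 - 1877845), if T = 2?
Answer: -425863679678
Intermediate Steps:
Y(H) = 13*H (Y(H) = H + 6*(H + H) = H + 6*(2*H) = H + 12*H = 13*H)
Y(-564) + (2116419 - 1878692)*(86447 - 1877845) = 13*(-564) + (2116419 - 1878692)*(86447 - 1877845) = -7332 + 237727*(-1791398) = -7332 - 425863672346 = -425863679678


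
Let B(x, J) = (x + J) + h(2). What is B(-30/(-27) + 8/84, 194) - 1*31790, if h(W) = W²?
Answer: -1990220/63 ≈ -31591.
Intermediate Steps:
B(x, J) = 4 + J + x (B(x, J) = (x + J) + 2² = (J + x) + 4 = 4 + J + x)
B(-30/(-27) + 8/84, 194) - 1*31790 = (4 + 194 + (-30/(-27) + 8/84)) - 1*31790 = (4 + 194 + (-30*(-1/27) + 8*(1/84))) - 31790 = (4 + 194 + (10/9 + 2/21)) - 31790 = (4 + 194 + 76/63) - 31790 = 12550/63 - 31790 = -1990220/63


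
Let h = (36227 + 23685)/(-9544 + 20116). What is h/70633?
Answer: 14978/186683019 ≈ 8.0232e-5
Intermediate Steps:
h = 14978/2643 (h = 59912/10572 = 59912*(1/10572) = 14978/2643 ≈ 5.6670)
h/70633 = (14978/2643)/70633 = (14978/2643)*(1/70633) = 14978/186683019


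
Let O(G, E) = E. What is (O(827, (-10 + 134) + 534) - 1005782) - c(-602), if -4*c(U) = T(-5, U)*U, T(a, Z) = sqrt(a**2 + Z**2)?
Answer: -1005124 - 301*sqrt(362429)/2 ≈ -1.0957e+6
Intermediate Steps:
T(a, Z) = sqrt(Z**2 + a**2)
c(U) = -U*sqrt(25 + U**2)/4 (c(U) = -sqrt(U**2 + (-5)**2)*U/4 = -sqrt(U**2 + 25)*U/4 = -sqrt(25 + U**2)*U/4 = -U*sqrt(25 + U**2)/4)
(O(827, (-10 + 134) + 534) - 1005782) - c(-602) = (((-10 + 134) + 534) - 1005782) - (-1)*(-602)*sqrt(25 + (-602)**2)/4 = ((124 + 534) - 1005782) - (-1)*(-602)*sqrt(25 + 362404)/4 = (658 - 1005782) - (-1)*(-602)*sqrt(362429)/4 = -1005124 - 301*sqrt(362429)/2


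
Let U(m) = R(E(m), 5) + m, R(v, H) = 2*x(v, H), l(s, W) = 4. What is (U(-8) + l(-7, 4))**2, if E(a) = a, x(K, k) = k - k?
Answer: 16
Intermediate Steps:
x(K, k) = 0
R(v, H) = 0 (R(v, H) = 2*0 = 0)
U(m) = m (U(m) = 0 + m = m)
(U(-8) + l(-7, 4))**2 = (-8 + 4)**2 = (-4)**2 = 16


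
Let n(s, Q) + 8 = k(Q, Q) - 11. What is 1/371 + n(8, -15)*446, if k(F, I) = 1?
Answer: -2978387/371 ≈ -8028.0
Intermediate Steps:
n(s, Q) = -18 (n(s, Q) = -8 + (1 - 11) = -8 - 10 = -18)
1/371 + n(8, -15)*446 = 1/371 - 18*446 = 1/371 - 8028 = -2978387/371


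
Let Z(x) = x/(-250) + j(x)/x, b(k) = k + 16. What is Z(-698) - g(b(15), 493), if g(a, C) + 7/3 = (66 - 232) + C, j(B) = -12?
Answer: -42123097/130875 ≈ -321.86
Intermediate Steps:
b(k) = 16 + k
Z(x) = -12/x - x/250 (Z(x) = x/(-250) - 12/x = x*(-1/250) - 12/x = -x/250 - 12/x = -12/x - x/250)
g(a, C) = -505/3 + C (g(a, C) = -7/3 + ((66 - 232) + C) = -7/3 + (-166 + C) = -505/3 + C)
Z(-698) - g(b(15), 493) = (-12/(-698) - 1/250*(-698)) - (-505/3 + 493) = (-12*(-1/698) + 349/125) - 1*974/3 = (6/349 + 349/125) - 974/3 = 122551/43625 - 974/3 = -42123097/130875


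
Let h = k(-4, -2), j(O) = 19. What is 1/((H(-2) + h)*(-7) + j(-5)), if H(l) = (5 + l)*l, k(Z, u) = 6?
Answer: 1/19 ≈ 0.052632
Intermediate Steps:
h = 6
H(l) = l*(5 + l)
1/((H(-2) + h)*(-7) + j(-5)) = 1/((-2*(5 - 2) + 6)*(-7) + 19) = 1/((-2*3 + 6)*(-7) + 19) = 1/((-6 + 6)*(-7) + 19) = 1/(0*(-7) + 19) = 1/(0 + 19) = 1/19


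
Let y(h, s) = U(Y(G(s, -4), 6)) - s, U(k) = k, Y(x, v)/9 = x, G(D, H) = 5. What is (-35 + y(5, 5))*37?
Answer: 185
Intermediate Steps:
Y(x, v) = 9*x
y(h, s) = 45 - s (y(h, s) = 9*5 - s = 45 - s)
(-35 + y(5, 5))*37 = (-35 + (45 - 1*5))*37 = (-35 + (45 - 5))*37 = (-35 + 40)*37 = 5*37 = 185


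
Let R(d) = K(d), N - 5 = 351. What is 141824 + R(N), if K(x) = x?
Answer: 142180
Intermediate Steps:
N = 356 (N = 5 + 351 = 356)
R(d) = d
141824 + R(N) = 141824 + 356 = 142180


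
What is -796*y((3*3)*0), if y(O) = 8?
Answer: -6368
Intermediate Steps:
-796*y((3*3)*0) = -796*8 = -6368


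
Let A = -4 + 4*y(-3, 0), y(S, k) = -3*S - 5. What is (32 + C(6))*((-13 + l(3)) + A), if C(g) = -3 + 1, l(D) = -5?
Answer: -180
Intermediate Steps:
y(S, k) = -5 - 3*S
A = 12 (A = -4 + 4*(-5 - 3*(-3)) = -4 + 4*(-5 + 9) = -4 + 4*4 = -4 + 16 = 12)
C(g) = -2
(32 + C(6))*((-13 + l(3)) + A) = (32 - 2)*((-13 - 5) + 12) = 30*(-18 + 12) = 30*(-6) = -180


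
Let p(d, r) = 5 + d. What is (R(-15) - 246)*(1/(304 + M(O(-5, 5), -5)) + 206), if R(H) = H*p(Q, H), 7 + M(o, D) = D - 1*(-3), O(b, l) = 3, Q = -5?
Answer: -14949666/295 ≈ -50677.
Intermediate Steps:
M(o, D) = -4 + D (M(o, D) = -7 + (D - 1*(-3)) = -7 + (D + 3) = -7 + (3 + D) = -4 + D)
R(H) = 0 (R(H) = H*(5 - 5) = H*0 = 0)
(R(-15) - 246)*(1/(304 + M(O(-5, 5), -5)) + 206) = (0 - 246)*(1/(304 + (-4 - 5)) + 206) = -246*(1/(304 - 9) + 206) = -246*(1/295 + 206) = -246*60771/295 = -14949666/295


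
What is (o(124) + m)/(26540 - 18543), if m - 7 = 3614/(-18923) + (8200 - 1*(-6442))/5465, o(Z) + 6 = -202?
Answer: -1866266649/75182119765 ≈ -0.024823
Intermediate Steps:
o(Z) = -208 (o(Z) = -6 - 202 = -208)
m = 981219421/103414195 (m = 7 + (3614/(-18923) + (8200 - 1*(-6442))/5465) = 7 + (3614*(-1/18923) + (8200 + 6442)*(1/5465)) = 7 + (-3614/18923 + 14642*(1/5465)) = 7 + (-3614/18923 + 14642/5465) = 7 + 257320056/103414195 = 981219421/103414195 ≈ 9.4883)
(o(124) + m)/(26540 - 18543) = (-208 + 981219421/103414195)/(26540 - 18543) = -20528933139/103414195/7997 = -20528933139/103414195*1/7997 = -1866266649/75182119765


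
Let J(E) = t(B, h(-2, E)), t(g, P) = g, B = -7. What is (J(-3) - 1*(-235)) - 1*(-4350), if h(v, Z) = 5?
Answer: 4578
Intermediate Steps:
J(E) = -7
(J(-3) - 1*(-235)) - 1*(-4350) = (-7 - 1*(-235)) - 1*(-4350) = (-7 + 235) + 4350 = 228 + 4350 = 4578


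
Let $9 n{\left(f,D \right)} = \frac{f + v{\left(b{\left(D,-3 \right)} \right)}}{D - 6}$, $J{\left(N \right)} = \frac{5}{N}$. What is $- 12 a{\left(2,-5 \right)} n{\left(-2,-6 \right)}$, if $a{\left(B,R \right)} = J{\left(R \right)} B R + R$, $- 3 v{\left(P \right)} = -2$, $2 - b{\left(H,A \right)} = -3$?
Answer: $- \frac{20}{27} \approx -0.74074$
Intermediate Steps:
$b{\left(H,A \right)} = 5$ ($b{\left(H,A \right)} = 2 - -3 = 2 + 3 = 5$)
$v{\left(P \right)} = \frac{2}{3}$ ($v{\left(P \right)} = \left(- \frac{1}{3}\right) \left(-2\right) = \frac{2}{3}$)
$n{\left(f,D \right)} = \frac{\frac{2}{3} + f}{9 \left(-6 + D\right)}$ ($n{\left(f,D \right)} = \frac{\left(f + \frac{2}{3}\right) \frac{1}{D - 6}}{9} = \frac{\left(\frac{2}{3} + f\right) \frac{1}{-6 + D}}{9} = \frac{\frac{1}{-6 + D} \left(\frac{2}{3} + f\right)}{9} = \frac{\frac{2}{3} + f}{9 \left(-6 + D\right)}$)
$a{\left(B,R \right)} = R + 5 B$ ($a{\left(B,R \right)} = \frac{5}{R} B R + R = \frac{5 B}{R} R + R = 5 B + R = R + 5 B$)
$- 12 a{\left(2,-5 \right)} n{\left(-2,-6 \right)} = - 12 \left(-5 + 5 \cdot 2\right) \frac{2 + 3 \left(-2\right)}{27 \left(-6 - 6\right)} = - 12 \left(-5 + 10\right) \frac{2 - 6}{27 \left(-12\right)} = \left(-12\right) 5 \cdot \frac{1}{27} \left(- \frac{1}{12}\right) \left(-4\right) = \left(-60\right) \frac{1}{81} = - \frac{20}{27}$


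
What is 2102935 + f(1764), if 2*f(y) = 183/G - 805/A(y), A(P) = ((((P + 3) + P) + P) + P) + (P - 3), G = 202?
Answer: 107047823975/50904 ≈ 2.1029e+6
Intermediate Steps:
A(P) = 5*P (A(P) = ((((3 + P) + P) + P) + P) + (-3 + P) = (((3 + 2*P) + P) + P) + (-3 + P) = ((3 + 3*P) + P) + (-3 + P) = (3 + 4*P) + (-3 + P) = 5*P)
f(y) = 183/404 - 161/(2*y) (f(y) = (183/202 - 805*1/(5*y))/2 = (183*(1/202) - 161/y)/2 = (183/202 - 161/y)/2 = 183/404 - 161/(2*y))
2102935 + f(1764) = 2102935 + (1/404)*(-32522 + 183*1764)/1764 = 2102935 + (1/404)*(1/1764)*(-32522 + 322812) = 2102935 + (1/404)*(1/1764)*290290 = 2102935 + 20735/50904 = 107047823975/50904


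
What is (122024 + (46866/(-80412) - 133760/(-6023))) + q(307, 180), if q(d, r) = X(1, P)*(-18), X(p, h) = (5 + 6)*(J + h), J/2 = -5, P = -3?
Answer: 529438253525/4248434 ≈ 1.2462e+5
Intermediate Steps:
J = -10 (J = 2*(-5) = -10)
X(p, h) = -110 + 11*h (X(p, h) = (5 + 6)*(-10 + h) = 11*(-10 + h) = -110 + 11*h)
q(d, r) = 2574 (q(d, r) = (-110 + 11*(-3))*(-18) = (-110 - 33)*(-18) = -143*(-18) = 2574)
(122024 + (46866/(-80412) - 133760/(-6023))) + q(307, 180) = (122024 + (46866/(-80412) - 133760/(-6023))) + 2574 = (122024 + (46866*(-1/80412) - 133760*(-1/6023))) + 2574 = (122024 + (-7811/13402 + 7040/317)) + 2574 = (122024 + 91873993/4248434) + 2574 = 518502784409/4248434 + 2574 = 529438253525/4248434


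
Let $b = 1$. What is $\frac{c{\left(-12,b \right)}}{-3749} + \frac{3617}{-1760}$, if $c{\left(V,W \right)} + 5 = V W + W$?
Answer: $- \frac{13531973}{6598240} \approx -2.0508$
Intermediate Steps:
$c{\left(V,W \right)} = -5 + W + V W$ ($c{\left(V,W \right)} = -5 + \left(V W + W\right) = -5 + \left(W + V W\right) = -5 + W + V W$)
$\frac{c{\left(-12,b \right)}}{-3749} + \frac{3617}{-1760} = \frac{-5 + 1 - 12}{-3749} + \frac{3617}{-1760} = \left(-5 + 1 - 12\right) \left(- \frac{1}{3749}\right) + 3617 \left(- \frac{1}{1760}\right) = \left(-16\right) \left(- \frac{1}{3749}\right) - \frac{3617}{1760} = \frac{16}{3749} - \frac{3617}{1760} = - \frac{13531973}{6598240}$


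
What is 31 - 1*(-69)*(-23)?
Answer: -1556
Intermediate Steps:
31 - 1*(-69)*(-23) = 31 + 69*(-23) = 31 - 1587 = -1556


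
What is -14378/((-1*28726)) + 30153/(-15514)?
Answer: -321557393/222827582 ≈ -1.4431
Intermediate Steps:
-14378/((-1*28726)) + 30153/(-15514) = -14378/(-28726) + 30153*(-1/15514) = -14378*(-1/28726) - 30153/15514 = 7189/14363 - 30153/15514 = -321557393/222827582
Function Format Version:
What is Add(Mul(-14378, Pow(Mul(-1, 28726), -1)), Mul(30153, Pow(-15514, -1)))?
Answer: Rational(-321557393, 222827582) ≈ -1.4431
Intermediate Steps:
Add(Mul(-14378, Pow(Mul(-1, 28726), -1)), Mul(30153, Pow(-15514, -1))) = Add(Mul(-14378, Pow(-28726, -1)), Mul(30153, Rational(-1, 15514))) = Add(Mul(-14378, Rational(-1, 28726)), Rational(-30153, 15514)) = Add(Rational(7189, 14363), Rational(-30153, 15514)) = Rational(-321557393, 222827582)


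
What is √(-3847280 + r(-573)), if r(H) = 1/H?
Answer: I*√1263173595693/573 ≈ 1961.4*I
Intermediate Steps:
√(-3847280 + r(-573)) = √(-3847280 + 1/(-573)) = √(-3847280 - 1/573) = √(-2204491441/573) = I*√1263173595693/573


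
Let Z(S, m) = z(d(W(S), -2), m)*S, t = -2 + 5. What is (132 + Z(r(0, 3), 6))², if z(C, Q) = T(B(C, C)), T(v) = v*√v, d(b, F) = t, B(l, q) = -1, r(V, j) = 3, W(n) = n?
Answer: 17415 - 792*I ≈ 17415.0 - 792.0*I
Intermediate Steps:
t = 3
d(b, F) = 3
T(v) = v^(3/2)
z(C, Q) = -I (z(C, Q) = (-1)^(3/2) = -I)
Z(S, m) = -I*S (Z(S, m) = (-I)*S = -I*S)
(132 + Z(r(0, 3), 6))² = (132 - 1*I*3)² = (132 - 3*I)²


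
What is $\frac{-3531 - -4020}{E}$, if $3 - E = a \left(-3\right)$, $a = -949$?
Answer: $- \frac{163}{948} \approx -0.17194$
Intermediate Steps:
$E = -2844$ ($E = 3 - \left(-949\right) \left(-3\right) = 3 - 2847 = -2844$)
$\frac{-3531 - -4020}{E} = \frac{-3531 - -4020}{-2844} = \left(-3531 + 4020\right) \left(- \frac{1}{2844}\right) = 489 \left(- \frac{1}{2844}\right) = - \frac{163}{948}$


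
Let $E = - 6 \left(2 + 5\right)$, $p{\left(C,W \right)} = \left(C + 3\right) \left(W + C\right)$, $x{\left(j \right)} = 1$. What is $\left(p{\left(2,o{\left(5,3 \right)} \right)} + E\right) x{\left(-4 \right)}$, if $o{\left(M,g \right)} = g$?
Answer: $-17$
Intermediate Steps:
$p{\left(C,W \right)} = \left(3 + C\right) \left(C + W\right)$
$E = -42$ ($E = \left(-6\right) 7 = -42$)
$\left(p{\left(2,o{\left(5,3 \right)} \right)} + E\right) x{\left(-4 \right)} = \left(\left(2^{2} + 3 \cdot 2 + 3 \cdot 3 + 2 \cdot 3\right) - 42\right) 1 = \left(\left(4 + 6 + 9 + 6\right) - 42\right) 1 = \left(25 - 42\right) 1 = \left(-17\right) 1 = -17$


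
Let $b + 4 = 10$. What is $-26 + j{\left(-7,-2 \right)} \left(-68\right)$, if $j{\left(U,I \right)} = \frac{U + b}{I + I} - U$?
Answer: $-519$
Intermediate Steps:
$b = 6$ ($b = -4 + 10 = 6$)
$j{\left(U,I \right)} = - U + \frac{6 + U}{2 I}$ ($j{\left(U,I \right)} = \frac{U + 6}{I + I} - U = \frac{6 + U}{2 I} - U = - U + \frac{6 + U}{2 I}$)
$-26 + j{\left(-7,-2 \right)} \left(-68\right) = -26 + \frac{3 + \frac{1}{2} \left(-7\right) - \left(-2\right) \left(-7\right)}{-2} \left(-68\right) = -26 + - \frac{3 - \frac{7}{2} - 14}{2} \left(-68\right) = -26 + \left(- \frac{1}{2}\right) \left(- \frac{29}{2}\right) \left(-68\right) = -26 + \frac{29}{4} \left(-68\right) = -26 - 493 = -519$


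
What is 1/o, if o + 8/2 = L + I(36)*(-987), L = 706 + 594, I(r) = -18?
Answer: 1/19062 ≈ 5.2460e-5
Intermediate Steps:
L = 1300
o = 19062 (o = -4 + (1300 - 18*(-987)) = -4 + (1300 + 17766) = -4 + 19066 = 19062)
1/o = 1/19062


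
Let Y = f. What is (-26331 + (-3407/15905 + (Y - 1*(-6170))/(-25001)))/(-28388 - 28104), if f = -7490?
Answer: 5235173426681/11231765002630 ≈ 0.46610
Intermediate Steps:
Y = -7490
(-26331 + (-3407/15905 + (Y - 1*(-6170))/(-25001)))/(-28388 - 28104) = (-26331 + (-3407/15905 + (-7490 - 1*(-6170))/(-25001)))/(-28388 - 28104) = (-26331 + (-3407*1/15905 + (-7490 + 6170)*(-1/25001)))/(-56492) = (-26331 + (-3407/15905 - 1320*(-1/25001)))*(-1/56492) = (-26331 + (-3407/15905 + 1320/25001))*(-1/56492) = (-26331 - 64183807/397640905)*(-1/56492) = -10470346853362/397640905*(-1/56492) = 5235173426681/11231765002630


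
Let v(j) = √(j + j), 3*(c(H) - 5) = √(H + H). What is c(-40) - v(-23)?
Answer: 5 - I*√46 + 4*I*√5/3 ≈ 5.0 - 3.8009*I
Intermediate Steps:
c(H) = 5 + √2*√H/3 (c(H) = 5 + √(H + H)/3 = 5 + √(2*H)/3 = 5 + (√2*√H)/3 = 5 + √2*√H/3)
v(j) = √2*√j (v(j) = √(2*j) = √2*√j)
c(-40) - v(-23) = (5 + √2*√(-40)/3) - √2*√(-23) = (5 + √2*(2*I*√10)/3) - √2*I*√23 = (5 + 4*I*√5/3) - I*√46 = 5 - I*√46 + 4*I*√5/3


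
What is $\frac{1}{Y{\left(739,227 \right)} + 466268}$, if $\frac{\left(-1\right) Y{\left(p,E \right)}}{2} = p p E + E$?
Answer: $- \frac{1}{247473120} \approx -4.0408 \cdot 10^{-9}$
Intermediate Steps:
$Y{\left(p,E \right)} = - 2 E - 2 E p^{2}$ ($Y{\left(p,E \right)} = - 2 \left(p p E + E\right) = - 2 \left(p^{2} E + E\right) = - 2 \left(E p^{2} + E\right) = - 2 \left(E + E p^{2}\right) = - 2 E - 2 E p^{2}$)
$\frac{1}{Y{\left(739,227 \right)} + 466268} = \frac{1}{\left(-2\right) 227 \left(1 + 739^{2}\right) + 466268} = \frac{1}{\left(-2\right) 227 \left(1 + 546121\right) + 466268} = \frac{1}{\left(-2\right) 227 \cdot 546122 + 466268} = \frac{1}{-247939388 + 466268} = \frac{1}{-247473120} = - \frac{1}{247473120}$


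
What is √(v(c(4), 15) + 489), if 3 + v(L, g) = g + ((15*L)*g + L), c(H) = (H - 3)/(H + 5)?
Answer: √4735/3 ≈ 22.937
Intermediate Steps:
c(H) = (-3 + H)/(5 + H)
v(L, g) = -3 + L + g + 15*L*g (v(L, g) = -3 + (g + ((15*L)*g + L)) = -3 + (g + (15*L*g + L)) = -3 + (g + (L + 15*L*g)) = -3 + (L + g + 15*L*g) = -3 + L + g + 15*L*g)
√(v(c(4), 15) + 489) = √((-3 + (-3 + 4)/(5 + 4) + 15 + 15*((-3 + 4)/(5 + 4))*15) + 489) = √((-3 + 1/9 + 15 + 15*(1/9)*15) + 489) = √((-3 + (⅑)*1 + 15 + 15*((⅑)*1)*15) + 489) = √((-3 + ⅑ + 15 + 15*(⅑)*15) + 489) = √((-3 + ⅑ + 15 + 25) + 489) = √(334/9 + 489) = √(4735/9) = √4735/3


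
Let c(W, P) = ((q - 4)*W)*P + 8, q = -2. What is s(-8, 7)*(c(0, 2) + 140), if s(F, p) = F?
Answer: -1184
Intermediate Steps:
c(W, P) = 8 - 6*P*W (c(W, P) = ((-2 - 4)*W)*P + 8 = (-6*W)*P + 8 = -6*P*W + 8 = 8 - 6*P*W)
s(-8, 7)*(c(0, 2) + 140) = -8*((8 - 6*2*0) + 140) = -8*((8 + 0) + 140) = -8*(8 + 140) = -8*148 = -1184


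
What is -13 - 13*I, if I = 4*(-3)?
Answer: 143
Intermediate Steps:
I = -12
-13 - 13*I = -13 - 13*(-12) = -13 + 156 = 143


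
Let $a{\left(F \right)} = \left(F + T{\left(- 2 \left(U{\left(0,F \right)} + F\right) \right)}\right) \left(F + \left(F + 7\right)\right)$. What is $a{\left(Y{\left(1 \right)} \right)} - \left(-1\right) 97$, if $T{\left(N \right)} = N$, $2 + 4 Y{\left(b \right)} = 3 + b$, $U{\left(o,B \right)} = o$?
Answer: $93$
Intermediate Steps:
$Y{\left(b \right)} = \frac{1}{4} + \frac{b}{4}$ ($Y{\left(b \right)} = - \frac{1}{2} + \frac{3 + b}{4} = - \frac{1}{2} + \left(\frac{3}{4} + \frac{b}{4}\right) = \frac{1}{4} + \frac{b}{4}$)
$a{\left(F \right)} = - F \left(7 + 2 F\right)$ ($a{\left(F \right)} = \left(F - 2 \left(0 + F\right)\right) \left(F + \left(F + 7\right)\right) = \left(F - 2 F\right) \left(F + \left(7 + F\right)\right) = - F \left(7 + 2 F\right)$)
$a{\left(Y{\left(1 \right)} \right)} - \left(-1\right) 97 = \left(\frac{1}{4} + \frac{1}{4} \cdot 1\right) \left(-7 - 2 \left(\frac{1}{4} + \frac{1}{4} \cdot 1\right)\right) - \left(-1\right) 97 = \left(\frac{1}{4} + \frac{1}{4}\right) \left(-7 - 2 \left(\frac{1}{4} + \frac{1}{4}\right)\right) - -97 = \frac{-7 - 1}{2} + 97 = \frac{1}{2} \left(-8\right) + 97 = -4 + 97 = 93$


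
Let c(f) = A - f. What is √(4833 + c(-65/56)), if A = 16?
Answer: √3802526/28 ≈ 69.643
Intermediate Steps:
c(f) = 16 - f
√(4833 + c(-65/56)) = √(4833 + (16 - (-65)/56)) = √(4833 + (16 - 1*(-65/56))) = √(4833 + (16 + 65/56)) = √(4833 + 961/56) = √(271609/56) = √3802526/28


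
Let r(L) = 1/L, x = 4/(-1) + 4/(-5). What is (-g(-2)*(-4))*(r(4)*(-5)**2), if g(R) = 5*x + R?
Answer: -650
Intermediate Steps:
x = -24/5 (x = 4*(-1) + 4*(-1/5) = -4 - 4/5 = -24/5 ≈ -4.8000)
g(R) = -24 + R (g(R) = 5*(-24/5) + R = -24 + R)
(-g(-2)*(-4))*(r(4)*(-5)**2) = (-(-24 - 2)*(-4))*((-5)**2/4) = (-(-26)*(-4))*((1/4)*25) = -1*104*(25/4) = -104*25/4 = -650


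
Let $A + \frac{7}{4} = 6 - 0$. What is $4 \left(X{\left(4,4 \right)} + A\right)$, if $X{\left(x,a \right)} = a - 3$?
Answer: $21$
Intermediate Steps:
$X{\left(x,a \right)} = -3 + a$
$A = \frac{17}{4}$ ($A = - \frac{7}{4} + \left(6 - 0\right) = - \frac{7}{4} + \left(6 + 0\right) = - \frac{7}{4} + 6 = \frac{17}{4} \approx 4.25$)
$4 \left(X{\left(4,4 \right)} + A\right) = 4 \left(\left(-3 + 4\right) + \frac{17}{4}\right) = 4 \left(1 + \frac{17}{4}\right) = 4 \cdot \frac{21}{4} = 21$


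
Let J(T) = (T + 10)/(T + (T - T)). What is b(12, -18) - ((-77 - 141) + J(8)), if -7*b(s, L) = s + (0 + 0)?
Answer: 5993/28 ≈ 214.04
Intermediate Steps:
J(T) = (10 + T)/T (J(T) = (10 + T)/(T + 0) = (10 + T)/T)
b(s, L) = -s/7 (b(s, L) = -(s + (0 + 0))/7 = -(s + 0)/7 = -s/7)
b(12, -18) - ((-77 - 141) + J(8)) = -⅐*12 - ((-77 - 141) + (10 + 8)/8) = -12/7 - (-218 + (⅛)*18) = -12/7 - (-218 + 9/4) = -12/7 - 1*(-863/4) = -12/7 + 863/4 = 5993/28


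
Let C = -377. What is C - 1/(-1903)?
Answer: -717430/1903 ≈ -377.00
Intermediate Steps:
C - 1/(-1903) = -377 - 1/(-1903) = -377 - 1*(-1/1903) = -377 + 1/1903 = -717430/1903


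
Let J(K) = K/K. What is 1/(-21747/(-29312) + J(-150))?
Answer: 29312/51059 ≈ 0.57408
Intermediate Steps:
J(K) = 1
1/(-21747/(-29312) + J(-150)) = 1/(-21747/(-29312) + 1) = 1/(-21747*(-1/29312) + 1) = 1/(21747/29312 + 1) = 1/(51059/29312) = 29312/51059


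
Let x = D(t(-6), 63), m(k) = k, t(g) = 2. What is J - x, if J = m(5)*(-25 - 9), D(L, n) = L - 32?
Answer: -140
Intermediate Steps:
D(L, n) = -32 + L
x = -30 (x = -32 + 2 = -30)
J = -170 (J = 5*(-25 - 9) = 5*(-34) = -170)
J - x = -170 - 1*(-30) = -170 + 30 = -140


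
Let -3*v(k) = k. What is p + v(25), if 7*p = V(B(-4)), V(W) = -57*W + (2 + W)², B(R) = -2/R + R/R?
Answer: -1579/84 ≈ -18.798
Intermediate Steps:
B(R) = 1 - 2/R (B(R) = -2/R + 1 = 1 - 2/R)
v(k) = -k/3
V(W) = (2 + W)² - 57*W
p = -293/28 (p = ((2 + (-2 - 4)/(-4))² - 57*(-2 - 4)/(-4))/7 = ((2 - ¼*(-6))² - (-57)*(-6)/4)/7 = ((2 + 3/2)² - 57*3/2)/7 = ((7/2)² - 171/2)/7 = (49/4 - 171/2)/7 = (⅐)*(-293/4) = -293/28 ≈ -10.464)
p + v(25) = -293/28 - ⅓*25 = -293/28 - 25/3 = -1579/84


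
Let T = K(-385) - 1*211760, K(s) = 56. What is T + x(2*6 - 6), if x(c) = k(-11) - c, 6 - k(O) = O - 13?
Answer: -211680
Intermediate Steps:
k(O) = 19 - O (k(O) = 6 - (O - 13) = 6 - (-13 + O) = 6 + (13 - O) = 19 - O)
x(c) = 30 - c (x(c) = (19 - 1*(-11)) - c = (19 + 11) - c = 30 - c)
T = -211704 (T = 56 - 1*211760 = 56 - 211760 = -211704)
T + x(2*6 - 6) = -211704 + (30 - (2*6 - 6)) = -211704 + (30 - (12 - 6)) = -211704 + (30 - 1*6) = -211704 + (30 - 6) = -211704 + 24 = -211680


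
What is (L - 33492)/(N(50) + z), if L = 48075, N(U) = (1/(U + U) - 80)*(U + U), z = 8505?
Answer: 14583/506 ≈ 28.820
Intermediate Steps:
N(U) = 2*U*(-80 + 1/(2*U)) (N(U) = (1/(2*U) - 80)*(2*U) = (-80 + 1/(2*U))*(2*U) = 2*U*(-80 + 1/(2*U)))
(L - 33492)/(N(50) + z) = (48075 - 33492)/((1 - 160*50) + 8505) = 14583/((1 - 8000) + 8505) = 14583/(-7999 + 8505) = 14583/506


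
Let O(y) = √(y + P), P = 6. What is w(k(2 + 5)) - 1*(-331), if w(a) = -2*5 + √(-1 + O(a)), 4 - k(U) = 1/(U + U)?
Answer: 321 + √(-196 + 14*√1946)/14 ≈ 322.47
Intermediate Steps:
O(y) = √(6 + y) (O(y) = √(y + 6) = √(6 + y))
k(U) = 4 - 1/(2*U) (k(U) = 4 - 1/(U + U) = 4 - 1/(2*U))
w(a) = -10 + √(-1 + √(6 + a)) (w(a) = -2*5 + √(-1 + √(6 + a)) = -10 + √(-1 + √(6 + a)))
w(k(2 + 5)) - 1*(-331) = (-10 + √(-1 + √(6 + (4 - 1/(2*(2 + 5)))))) - 1*(-331) = (-10 + √(-1 + √(6 + (4 - ½/7)))) + 331 = (-10 + √(-1 + √(6 + (4 - ½*⅐)))) + 331 = (-10 + √(-1 + √(6 + (4 - 1/14)))) + 331 = (-10 + √(-1 + √(6 + 55/14))) + 331 = (-10 + √(-1 + √(139/14))) + 331 = (-10 + √(-1 + √1946/14)) + 331 = 321 + √(-1 + √1946/14)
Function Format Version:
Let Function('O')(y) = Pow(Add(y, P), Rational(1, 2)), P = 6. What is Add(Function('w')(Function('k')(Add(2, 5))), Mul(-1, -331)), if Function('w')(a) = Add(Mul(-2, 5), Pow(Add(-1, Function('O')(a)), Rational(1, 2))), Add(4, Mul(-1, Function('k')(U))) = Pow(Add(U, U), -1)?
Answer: Add(321, Mul(Rational(1, 14), Pow(Add(-196, Mul(14, Pow(1946, Rational(1, 2)))), Rational(1, 2)))) ≈ 322.47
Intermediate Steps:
Function('O')(y) = Pow(Add(6, y), Rational(1, 2)) (Function('O')(y) = Pow(Add(y, 6), Rational(1, 2)) = Pow(Add(6, y), Rational(1, 2)))
Function('k')(U) = Add(4, Mul(Rational(-1, 2), Pow(U, -1))) (Function('k')(U) = Add(4, Mul(-1, Pow(Add(U, U), -1))) = Add(4, Mul(-1, Pow(Mul(2, U), -1))) = Add(4, Mul(-1, Mul(Rational(1, 2), Pow(U, -1)))) = Add(4, Mul(Rational(-1, 2), Pow(U, -1))))
Function('w')(a) = Add(-10, Pow(Add(-1, Pow(Add(6, a), Rational(1, 2))), Rational(1, 2))) (Function('w')(a) = Add(Mul(-2, 5), Pow(Add(-1, Pow(Add(6, a), Rational(1, 2))), Rational(1, 2))) = Add(-10, Pow(Add(-1, Pow(Add(6, a), Rational(1, 2))), Rational(1, 2))))
Add(Function('w')(Function('k')(Add(2, 5))), Mul(-1, -331)) = Add(Add(-10, Pow(Add(-1, Pow(Add(6, Add(4, Mul(Rational(-1, 2), Pow(Add(2, 5), -1)))), Rational(1, 2))), Rational(1, 2))), Mul(-1, -331)) = Add(Add(-10, Pow(Add(-1, Pow(Add(6, Add(4, Mul(Rational(-1, 2), Pow(7, -1)))), Rational(1, 2))), Rational(1, 2))), 331) = Add(Add(-10, Pow(Add(-1, Pow(Add(6, Add(4, Mul(Rational(-1, 2), Rational(1, 7)))), Rational(1, 2))), Rational(1, 2))), 331) = Add(Add(-10, Pow(Add(-1, Pow(Add(6, Add(4, Rational(-1, 14))), Rational(1, 2))), Rational(1, 2))), 331) = Add(Add(-10, Pow(Add(-1, Pow(Add(6, Rational(55, 14)), Rational(1, 2))), Rational(1, 2))), 331) = Add(Add(-10, Pow(Add(-1, Pow(Rational(139, 14), Rational(1, 2))), Rational(1, 2))), 331) = Add(Add(-10, Pow(Add(-1, Mul(Rational(1, 14), Pow(1946, Rational(1, 2)))), Rational(1, 2))), 331) = Add(321, Pow(Add(-1, Mul(Rational(1, 14), Pow(1946, Rational(1, 2)))), Rational(1, 2)))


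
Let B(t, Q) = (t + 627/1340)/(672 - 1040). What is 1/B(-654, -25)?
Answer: 493120/875733 ≈ 0.56309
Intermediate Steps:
B(t, Q) = -627/493120 - t/368 (B(t, Q) = (t + 627*(1/1340))/(-368) = (t + 627/1340)*(-1/368) = (627/1340 + t)*(-1/368) = -627/493120 - t/368)
1/B(-654, -25) = 1/(-627/493120 - 1/368*(-654)) = 1/(-627/493120 + 327/184) = 1/(875733/493120) = 493120/875733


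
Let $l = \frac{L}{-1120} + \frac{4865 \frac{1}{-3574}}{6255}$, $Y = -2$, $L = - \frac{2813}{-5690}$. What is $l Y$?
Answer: $\frac{67546279}{51246871200} \approx 0.0013181$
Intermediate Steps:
$L = \frac{2813}{5690}$ ($L = \left(-2813\right) \left(- \frac{1}{5690}\right) = \frac{2813}{5690} \approx 0.49438$)
$l = - \frac{67546279}{102493742400}$ ($l = \frac{2813}{5690 \left(-1120\right)} + \frac{4865 \frac{1}{-3574}}{6255} = \frac{2813}{5690} \left(- \frac{1}{1120}\right) + 4865 \left(- \frac{1}{3574}\right) \frac{1}{6255} = - \frac{2813}{6372800} - \frac{7}{32166} = - \frac{67546279}{102493742400} \approx -0.00065903$)
$l Y = \left(- \frac{67546279}{102493742400}\right) \left(-2\right) = \frac{67546279}{51246871200}$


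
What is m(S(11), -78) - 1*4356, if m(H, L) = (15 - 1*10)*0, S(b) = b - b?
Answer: -4356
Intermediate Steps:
S(b) = 0
m(H, L) = 0 (m(H, L) = (15 - 10)*0 = 5*0 = 0)
m(S(11), -78) - 1*4356 = 0 - 1*4356 = 0 - 4356 = -4356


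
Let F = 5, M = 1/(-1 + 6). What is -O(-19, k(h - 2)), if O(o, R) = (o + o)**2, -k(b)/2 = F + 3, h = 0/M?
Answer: -1444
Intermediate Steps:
M = 1/5 ≈ 0.20000
h = 0 (h = 0/(1/5) = 0*5 = 0)
k(b) = -16 (k(b) = -2*(5 + 3) = -2*8 = -16)
O(o, R) = 4*o**2 (O(o, R) = (2*o)**2 = 4*o**2)
-O(-19, k(h - 2)) = -4*(-19)**2 = -4*361 = -1*1444 = -1444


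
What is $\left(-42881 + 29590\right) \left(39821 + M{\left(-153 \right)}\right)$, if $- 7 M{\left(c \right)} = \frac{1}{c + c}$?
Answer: $- \frac{1133676884653}{2142} \approx -5.2926 \cdot 10^{8}$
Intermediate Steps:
$M{\left(c \right)} = - \frac{1}{14 c}$ ($M{\left(c \right)} = - \frac{1}{7 \left(c + c\right)} = - \frac{1}{7 \cdot 2 c} = - \frac{\frac{1}{2} \frac{1}{c}}{7} = - \frac{1}{14 c}$)
$\left(-42881 + 29590\right) \left(39821 + M{\left(-153 \right)}\right) = \left(-42881 + 29590\right) \left(39821 - \frac{1}{14 \left(-153\right)}\right) = - 13291 \left(39821 - - \frac{1}{2142}\right) = - 13291 \left(39821 + \frac{1}{2142}\right) = \left(-13291\right) \frac{85296583}{2142} = - \frac{1133676884653}{2142}$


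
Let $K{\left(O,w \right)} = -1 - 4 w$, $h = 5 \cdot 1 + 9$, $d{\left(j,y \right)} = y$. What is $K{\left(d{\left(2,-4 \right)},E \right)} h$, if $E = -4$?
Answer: $210$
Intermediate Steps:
$h = 14$ ($h = 5 + 9 = 14$)
$K{\left(d{\left(2,-4 \right)},E \right)} h = \left(-1 - -16\right) 14 = \left(-1 + 16\right) 14 = 15 \cdot 14 = 210$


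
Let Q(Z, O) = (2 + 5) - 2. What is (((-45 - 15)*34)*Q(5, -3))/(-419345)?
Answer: 2040/83869 ≈ 0.024324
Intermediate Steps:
Q(Z, O) = 5 (Q(Z, O) = 7 - 2 = 5)
(((-45 - 15)*34)*Q(5, -3))/(-419345) = (((-45 - 15)*34)*5)/(-419345) = (-60*34*5)*(-1/419345) = -2040*5*(-1/419345) = -10200*(-1/419345) = 2040/83869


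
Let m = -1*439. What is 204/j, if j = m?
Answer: -204/439 ≈ -0.46469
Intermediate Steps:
m = -439
j = -439
204/j = 204/(-439) = 204*(-1/439) = -204/439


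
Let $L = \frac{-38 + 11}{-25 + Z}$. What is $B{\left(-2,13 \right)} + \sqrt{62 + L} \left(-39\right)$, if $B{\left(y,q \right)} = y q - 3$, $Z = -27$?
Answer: $-29 - \frac{3 \sqrt{42263}}{2} \approx -337.37$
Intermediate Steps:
$L = \frac{27}{52}$ ($L = \frac{-38 + 11}{-25 - 27} = - \frac{27}{-52} = \left(-27\right) \left(- \frac{1}{52}\right) = \frac{27}{52} \approx 0.51923$)
$B{\left(y,q \right)} = -3 + q y$ ($B{\left(y,q \right)} = q y - 3 = -3 + q y$)
$B{\left(-2,13 \right)} + \sqrt{62 + L} \left(-39\right) = \left(-3 + 13 \left(-2\right)\right) + \sqrt{62 + \frac{27}{52}} \left(-39\right) = \left(-3 - 26\right) + \sqrt{\frac{3251}{52}} \left(-39\right) = -29 + \frac{\sqrt{42263}}{26} \left(-39\right) = -29 - \frac{3 \sqrt{42263}}{2}$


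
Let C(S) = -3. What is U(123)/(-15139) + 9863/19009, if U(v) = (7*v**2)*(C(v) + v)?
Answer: -241423899283/287777251 ≈ -838.93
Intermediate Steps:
U(v) = 7*v**2*(-3 + v) (U(v) = (7*v**2)*(-3 + v) = 7*v**2*(-3 + v))
U(123)/(-15139) + 9863/19009 = (7*123**2*(-3 + 123))/(-15139) + 9863/19009 = (7*15129*120)*(-1/15139) + 9863*(1/19009) = 12708360*(-1/15139) + 9863/19009 = -12708360/15139 + 9863/19009 = -241423899283/287777251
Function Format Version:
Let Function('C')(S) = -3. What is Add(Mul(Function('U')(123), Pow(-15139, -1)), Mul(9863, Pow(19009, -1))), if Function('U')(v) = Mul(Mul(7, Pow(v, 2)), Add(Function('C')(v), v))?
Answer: Rational(-241423899283, 287777251) ≈ -838.93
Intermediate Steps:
Function('U')(v) = Mul(7, Pow(v, 2), Add(-3, v)) (Function('U')(v) = Mul(Mul(7, Pow(v, 2)), Add(-3, v)) = Mul(7, Pow(v, 2), Add(-3, v)))
Add(Mul(Function('U')(123), Pow(-15139, -1)), Mul(9863, Pow(19009, -1))) = Add(Mul(Mul(7, Pow(123, 2), Add(-3, 123)), Pow(-15139, -1)), Mul(9863, Pow(19009, -1))) = Add(Mul(Mul(7, 15129, 120), Rational(-1, 15139)), Mul(9863, Rational(1, 19009))) = Add(Mul(12708360, Rational(-1, 15139)), Rational(9863, 19009)) = Add(Rational(-12708360, 15139), Rational(9863, 19009)) = Rational(-241423899283, 287777251)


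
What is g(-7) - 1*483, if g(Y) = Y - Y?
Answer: -483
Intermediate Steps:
g(Y) = 0
g(-7) - 1*483 = 0 - 1*483 = 0 - 483 = -483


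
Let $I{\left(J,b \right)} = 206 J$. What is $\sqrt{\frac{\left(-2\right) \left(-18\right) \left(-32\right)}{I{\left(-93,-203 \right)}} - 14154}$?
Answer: $\frac{i \sqrt{144302941290}}{3193} \approx 118.97 i$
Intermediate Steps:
$\sqrt{\frac{\left(-2\right) \left(-18\right) \left(-32\right)}{I{\left(-93,-203 \right)}} - 14154} = \sqrt{\frac{\left(-2\right) \left(-18\right) \left(-32\right)}{206 \left(-93\right)} - 14154} = \sqrt{\frac{36 \left(-32\right)}{-19158} - 14154} = \sqrt{\left(-1152\right) \left(- \frac{1}{19158}\right) - 14154} = \sqrt{\frac{192}{3193} - 14154} = \sqrt{- \frac{45193530}{3193}} = \frac{i \sqrt{144302941290}}{3193}$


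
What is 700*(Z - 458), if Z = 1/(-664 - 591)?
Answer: -80470740/251 ≈ -3.2060e+5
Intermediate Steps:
Z = -1/1255 (Z = 1/(-1255) = -1/1255 ≈ -0.00079681)
700*(Z - 458) = 700*(-1/1255 - 458) = 700*(-574791/1255) = -80470740/251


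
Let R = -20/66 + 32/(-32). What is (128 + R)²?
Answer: 17480761/1089 ≈ 16052.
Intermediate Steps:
R = -43/33 (R = -20*1/66 + 32*(-1/32) = -10/33 - 1 = -43/33 ≈ -1.3030)
(128 + R)² = (128 - 43/33)² = (4181/33)² = 17480761/1089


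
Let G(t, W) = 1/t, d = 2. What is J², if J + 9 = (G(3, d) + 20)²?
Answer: 13249600/81 ≈ 1.6358e+5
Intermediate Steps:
J = 3640/9 (J = -9 + (1/3 + 20)² = -9 + (⅓ + 20)² = -9 + (61/3)² = -9 + 3721/9 = 3640/9 ≈ 404.44)
J² = (3640/9)² = 13249600/81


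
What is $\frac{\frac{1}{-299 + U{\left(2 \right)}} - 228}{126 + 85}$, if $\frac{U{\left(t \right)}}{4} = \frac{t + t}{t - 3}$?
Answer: $- \frac{71821}{66465} \approx -1.0806$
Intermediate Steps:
$U{\left(t \right)} = \frac{8 t}{-3 + t}$ ($U{\left(t \right)} = 4 \frac{t + t}{t - 3} = 4 \frac{2 t}{-3 + t} = \frac{8 t}{-3 + t}$)
$\frac{\frac{1}{-299 + U{\left(2 \right)}} - 228}{126 + 85} = \frac{\frac{1}{-299 + 8 \cdot 2 \frac{1}{-3 + 2}} - 228}{126 + 85} = \frac{\frac{1}{-299 + 8 \cdot 2 \frac{1}{-1}} - 228}{211} = \left(\frac{1}{-299 + 8 \cdot 2 \left(-1\right)} - 228\right) \frac{1}{211} = \left(\frac{1}{-299 - 16} - 228\right) \frac{1}{211} = \left(\frac{1}{-315} - 228\right) \frac{1}{211} = \left(- \frac{1}{315} - 228\right) \frac{1}{211} = \left(- \frac{71821}{315}\right) \frac{1}{211} = - \frac{71821}{66465}$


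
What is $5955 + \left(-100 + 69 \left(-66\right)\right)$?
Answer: $1301$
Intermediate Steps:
$5955 + \left(-100 + 69 \left(-66\right)\right) = 5955 - 4654 = 1301$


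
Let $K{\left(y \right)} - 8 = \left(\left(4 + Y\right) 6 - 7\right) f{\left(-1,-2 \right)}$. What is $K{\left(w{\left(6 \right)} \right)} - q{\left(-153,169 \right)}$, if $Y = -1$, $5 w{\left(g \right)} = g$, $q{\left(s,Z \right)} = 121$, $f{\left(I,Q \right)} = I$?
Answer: $-124$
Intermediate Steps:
$w{\left(g \right)} = \frac{g}{5}$
$K{\left(y \right)} = -3$ ($K{\left(y \right)} = 8 + \left(\left(4 - 1\right) 6 - 7\right) \left(-1\right) = 8 + \left(3 \cdot 6 - 7\right) \left(-1\right) = 8 + \left(18 - 7\right) \left(-1\right) = 8 + 11 \left(-1\right) = 8 - 11 = -3$)
$K{\left(w{\left(6 \right)} \right)} - q{\left(-153,169 \right)} = -3 - 121 = -124$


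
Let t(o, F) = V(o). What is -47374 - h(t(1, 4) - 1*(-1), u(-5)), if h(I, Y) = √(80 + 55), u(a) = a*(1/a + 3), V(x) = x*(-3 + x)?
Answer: -47374 - 3*√15 ≈ -47386.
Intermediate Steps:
t(o, F) = o*(-3 + o)
u(a) = a*(3 + 1/a)
h(I, Y) = 3*√15 (h(I, Y) = √135 = 3*√15)
-47374 - h(t(1, 4) - 1*(-1), u(-5)) = -47374 - 3*√15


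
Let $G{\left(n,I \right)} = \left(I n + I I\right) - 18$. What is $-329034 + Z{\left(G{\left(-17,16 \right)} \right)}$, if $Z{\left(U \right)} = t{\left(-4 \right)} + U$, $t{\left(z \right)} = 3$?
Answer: $-329065$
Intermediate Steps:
$G{\left(n,I \right)} = -18 + I^{2} + I n$ ($G{\left(n,I \right)} = \left(I n + I^{2}\right) - 18 = \left(I^{2} + I n\right) - 18 = -18 + I^{2} + I n$)
$Z{\left(U \right)} = 3 + U$
$-329034 + Z{\left(G{\left(-17,16 \right)} \right)} = -329034 + \left(3 + \left(-18 + 16^{2} + 16 \left(-17\right)\right)\right) = -329034 + \left(3 - 34\right) = -329034 - 31 = -329065$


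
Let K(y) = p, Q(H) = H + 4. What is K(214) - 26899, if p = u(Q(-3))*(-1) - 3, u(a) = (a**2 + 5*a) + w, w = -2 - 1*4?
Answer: -26902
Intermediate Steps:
w = -6 (w = -2 - 4 = -6)
Q(H) = 4 + H
u(a) = -6 + a**2 + 5*a (u(a) = (a**2 + 5*a) - 6 = -6 + a**2 + 5*a)
p = -3 (p = (-6 + (4 - 3)**2 + 5*(4 - 3))*(-1) - 3 = (-6 + 1**2 + 5*1)*(-1) - 3 = (-6 + 1 + 5)*(-1) - 3 = 0*(-1) - 3 = 0 - 3 = -3)
K(y) = -3
K(214) - 26899 = -3 - 26899 = -26902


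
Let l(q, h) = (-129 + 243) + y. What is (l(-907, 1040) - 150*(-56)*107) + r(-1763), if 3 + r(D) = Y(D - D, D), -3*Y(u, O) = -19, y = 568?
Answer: 2698456/3 ≈ 8.9949e+5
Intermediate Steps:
Y(u, O) = 19/3 (Y(u, O) = -⅓*(-19) = 19/3)
l(q, h) = 682 (l(q, h) = (-129 + 243) + 568 = 114 + 568 = 682)
r(D) = 10/3 (r(D) = -3 + 19/3 = 10/3)
(l(-907, 1040) - 150*(-56)*107) + r(-1763) = (682 - 150*(-56)*107) + 10/3 = (682 + 8400*107) + 10/3 = (682 + 898800) + 10/3 = 899482 + 10/3 = 2698456/3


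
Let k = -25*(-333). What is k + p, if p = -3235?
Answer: 5090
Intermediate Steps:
k = 8325
k + p = 8325 - 3235 = 5090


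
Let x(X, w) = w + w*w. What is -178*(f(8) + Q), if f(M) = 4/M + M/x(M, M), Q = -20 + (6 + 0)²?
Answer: -26611/9 ≈ -2956.8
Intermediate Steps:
x(X, w) = w + w²
Q = 16 (Q = -20 + 6² = -20 + 36 = 16)
f(M) = 1/(1 + M) + 4/M (f(M) = 4/M + M/((M*(1 + M))) = 4/M + M*(1/(M*(1 + M))) = 4/M + 1/(1 + M) = 1/(1 + M) + 4/M)
-178*(f(8) + Q) = -178*((4 + 5*8)/(8*(1 + 8)) + 16) = -178*((⅛)*(4 + 40)/9 + 16) = -178*((⅛)*(⅑)*44 + 16) = -178*(11/18 + 16) = -178*299/18 = -26611/9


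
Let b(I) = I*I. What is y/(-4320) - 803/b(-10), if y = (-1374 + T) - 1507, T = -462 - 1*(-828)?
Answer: -160873/21600 ≈ -7.4478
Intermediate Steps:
T = 366 (T = -462 + 828 = 366)
b(I) = I²
y = -2515 (y = (-1374 + 366) - 1507 = -1008 - 1507 = -2515)
y/(-4320) - 803/b(-10) = -2515/(-4320) - 803/((-10)²) = -2515*(-1/4320) - 803/100 = 503/864 - 803*1/100 = 503/864 - 803/100 = -160873/21600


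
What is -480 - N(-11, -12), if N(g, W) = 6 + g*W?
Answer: -618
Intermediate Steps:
N(g, W) = 6 + W*g
-480 - N(-11, -12) = -480 - (6 - 12*(-11)) = -480 - (6 + 132) = -480 - 1*138 = -480 - 138 = -618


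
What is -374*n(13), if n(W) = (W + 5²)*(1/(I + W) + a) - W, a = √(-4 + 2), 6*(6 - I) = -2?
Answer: 119680/29 - 14212*I*√2 ≈ 4126.9 - 20099.0*I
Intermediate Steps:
I = 19/3 (I = 6 - ⅙*(-2) = 6 + ⅓ = 19/3 ≈ 6.3333)
a = I*√2 (a = √(-2) = I*√2 ≈ 1.4142*I)
n(W) = -W + (25 + W)*(1/(19/3 + W) + I*√2) (n(W) = (W + 5²)*(1/(19/3 + W) + I*√2) - W = (W + 25)*(1/(19/3 + W) + I*√2) - W = (25 + W)*(1/(19/3 + W) + I*√2) - W = -W + (25 + W)*(1/(19/3 + W) + I*√2))
-374*n(13) = -374*(75 - 16*13 - 3*13² + 475*I*√2 + 3*I*√2*13² + 94*I*13*√2)/(19 + 3*13) = -374*(75 - 208 - 3*169 + 475*I*√2 + 3*I*√2*169 + 1222*I*√2)/(19 + 39) = -374*(75 - 208 - 507 + 475*I*√2 + 507*I*√2 + 1222*I*√2)/58 = -187*(-640 + 2204*I*√2)/29 = -374*(-320/29 + 38*I*√2) = 119680/29 - 14212*I*√2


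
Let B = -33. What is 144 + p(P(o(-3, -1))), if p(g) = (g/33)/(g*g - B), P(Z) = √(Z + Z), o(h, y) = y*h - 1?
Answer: 175826/1221 ≈ 144.00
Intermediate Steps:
o(h, y) = -1 + h*y (o(h, y) = h*y - 1 = -1 + h*y)
P(Z) = √2*√Z (P(Z) = √(2*Z) = √2*√Z)
p(g) = g/(33*(33 + g²)) (p(g) = (g/33)/(g*g - 1*(-33)) = (g*(1/33))/(g² + 33) = (g/33)/(33 + g²) = g/(33*(33 + g²)))
144 + p(P(o(-3, -1))) = 144 + (√2*√(-1 - 3*(-1)))/(33*(33 + (√2*√(-1 - 3*(-1)))²)) = 144 + (√2*√(-1 + 3))/(33*(33 + (√2*√(-1 + 3))²)) = 144 + (√2*√2)/(33*(33 + (√2*√2)²)) = 144 + (1/33)*2/(33 + 2²) = 144 + (1/33)*2/(33 + 4) = 144 + (1/33)*2/37 = 144 + (1/33)*2*(1/37) = 144 + 2/1221 = 175826/1221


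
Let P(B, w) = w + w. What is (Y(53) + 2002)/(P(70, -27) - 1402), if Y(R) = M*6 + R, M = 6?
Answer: -2091/1456 ≈ -1.4361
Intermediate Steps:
P(B, w) = 2*w
Y(R) = 36 + R (Y(R) = 6*6 + R = 36 + R)
(Y(53) + 2002)/(P(70, -27) - 1402) = ((36 + 53) + 2002)/(2*(-27) - 1402) = (89 + 2002)/(-54 - 1402) = 2091/(-1456) = 2091*(-1/1456) = -2091/1456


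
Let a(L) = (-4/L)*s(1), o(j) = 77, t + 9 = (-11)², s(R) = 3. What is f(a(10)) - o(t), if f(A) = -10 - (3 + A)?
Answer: -444/5 ≈ -88.800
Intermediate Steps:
t = 112 (t = -9 + (-11)² = -9 + 121 = 112)
a(L) = -12/L (a(L) = -4/L*3 = -12/L)
f(A) = -13 - A (f(A) = -10 - (3 + A) = -10 + (-3 - A) = -13 - A)
f(a(10)) - o(t) = (-13 - (-12)/10) - 1*77 = (-13 - (-12)/10) - 77 = (-13 - 1*(-6/5)) - 77 = (-13 + 6/5) - 77 = -59/5 - 77 = -444/5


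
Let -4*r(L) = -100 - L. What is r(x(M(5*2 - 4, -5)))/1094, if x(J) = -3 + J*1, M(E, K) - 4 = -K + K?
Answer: 101/4376 ≈ 0.023080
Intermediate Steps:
M(E, K) = 4 (M(E, K) = 4 + (-K + K) = 4 + 0 = 4)
x(J) = -3 + J
r(L) = 25 + L/4 (r(L) = -(-100 - L)/4 = 25 + L/4)
r(x(M(5*2 - 4, -5)))/1094 = (25 + (-3 + 4)/4)/1094 = (25 + (1/4)*1)*(1/1094) = (25 + 1/4)*(1/1094) = (101/4)*(1/1094) = 101/4376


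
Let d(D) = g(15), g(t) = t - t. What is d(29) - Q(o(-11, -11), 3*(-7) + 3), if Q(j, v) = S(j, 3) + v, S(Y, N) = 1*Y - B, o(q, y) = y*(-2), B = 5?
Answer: 1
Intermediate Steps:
g(t) = 0
o(q, y) = -2*y
d(D) = 0
S(Y, N) = -5 + Y (S(Y, N) = 1*Y - 1*5 = Y - 5 = -5 + Y)
Q(j, v) = -5 + j + v (Q(j, v) = (-5 + j) + v = -5 + j + v)
d(29) - Q(o(-11, -11), 3*(-7) + 3) = 0 - (-5 - 2*(-11) + (3*(-7) + 3)) = 0 - (-5 + 22 + (-21 + 3)) = 0 - (-5 + 22 - 18) = 0 - 1*(-1) = 0 + 1 = 1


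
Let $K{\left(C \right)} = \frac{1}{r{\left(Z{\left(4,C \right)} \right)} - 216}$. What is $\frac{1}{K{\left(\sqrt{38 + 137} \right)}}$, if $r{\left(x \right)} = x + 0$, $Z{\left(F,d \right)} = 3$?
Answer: $-213$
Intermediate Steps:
$r{\left(x \right)} = x$
$K{\left(C \right)} = - \frac{1}{213}$ ($K{\left(C \right)} = \frac{1}{3 - 216} = \frac{1}{-213} = - \frac{1}{213}$)
$\frac{1}{K{\left(\sqrt{38 + 137} \right)}} = \frac{1}{- \frac{1}{213}} = -213$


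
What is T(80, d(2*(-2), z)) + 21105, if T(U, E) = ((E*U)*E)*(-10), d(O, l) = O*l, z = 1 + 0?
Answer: 8305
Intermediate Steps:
z = 1
T(U, E) = -10*U*E**2 (T(U, E) = (U*E**2)*(-10) = -10*U*E**2)
T(80, d(2*(-2), z)) + 21105 = -10*80*((2*(-2))*1)**2 + 21105 = -10*80*(-4*1)**2 + 21105 = -10*80*(-4)**2 + 21105 = -10*80*16 + 21105 = -12800 + 21105 = 8305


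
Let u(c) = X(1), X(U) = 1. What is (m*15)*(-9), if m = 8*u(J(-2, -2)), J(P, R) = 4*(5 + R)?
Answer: -1080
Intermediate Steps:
J(P, R) = 20 + 4*R
u(c) = 1
m = 8 (m = 8*1 = 8)
(m*15)*(-9) = (8*15)*(-9) = 120*(-9) = -1080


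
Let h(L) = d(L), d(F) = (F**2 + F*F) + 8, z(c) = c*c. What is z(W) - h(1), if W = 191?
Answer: 36471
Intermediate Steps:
z(c) = c**2
d(F) = 8 + 2*F**2 (d(F) = (F**2 + F**2) + 8 = 2*F**2 + 8 = 8 + 2*F**2)
h(L) = 8 + 2*L**2
z(W) - h(1) = 191**2 - (8 + 2*1**2) = 36481 - (8 + 2*1) = 36481 - (8 + 2) = 36481 - 1*10 = 36481 - 10 = 36471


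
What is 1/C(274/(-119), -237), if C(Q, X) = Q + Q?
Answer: -119/548 ≈ -0.21715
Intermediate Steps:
C(Q, X) = 2*Q
1/C(274/(-119), -237) = 1/(2*(274/(-119))) = 1/(2*(274*(-1/119))) = 1/(2*(-274/119)) = 1/(-548/119) = -119/548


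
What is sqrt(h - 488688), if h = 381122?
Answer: I*sqrt(107566) ≈ 327.97*I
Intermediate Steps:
sqrt(h - 488688) = sqrt(381122 - 488688) = sqrt(-107566) = I*sqrt(107566)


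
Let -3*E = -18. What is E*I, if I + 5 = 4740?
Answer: 28410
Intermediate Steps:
E = 6 (E = -1/3*(-18) = 6)
I = 4735 (I = -5 + 4740 = 4735)
E*I = 6*4735 = 28410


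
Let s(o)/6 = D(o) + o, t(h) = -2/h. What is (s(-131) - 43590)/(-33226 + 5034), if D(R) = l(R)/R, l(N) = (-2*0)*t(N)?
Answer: 5547/3524 ≈ 1.5741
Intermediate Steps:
l(N) = 0 (l(N) = (-2*0)*(-2/N) = 0*(-2/N) = 0)
D(R) = 0 (D(R) = 0/R = 0)
s(o) = 6*o (s(o) = 6*(0 + o) = 6*o)
(s(-131) - 43590)/(-33226 + 5034) = (6*(-131) - 43590)/(-33226 + 5034) = (-786 - 43590)/(-28192) = -44376*(-1/28192) = 5547/3524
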